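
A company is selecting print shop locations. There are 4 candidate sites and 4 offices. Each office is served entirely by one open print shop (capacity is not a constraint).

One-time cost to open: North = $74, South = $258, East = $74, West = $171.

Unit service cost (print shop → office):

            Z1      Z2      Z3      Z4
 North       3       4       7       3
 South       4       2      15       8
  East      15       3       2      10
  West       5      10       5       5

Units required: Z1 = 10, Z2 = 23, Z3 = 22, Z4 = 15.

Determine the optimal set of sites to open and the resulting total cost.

For any fixed open set, each office goes to its cheapest open site; total = fixed + service.
{North, East}: Z1→North 3·10=30, Z2→East 3·23=69, Z3→East 2·22=44, Z4→North 3·15=45. Service 188; fixed 148; total 336.
{North}: Z1→North 3·10=30, Z2→North 4·23=92, Z3→North 7·22=154, Z4→North 3·15=45. Service 321; fixed 74; total 395.
{East, West}: service 238 + fixed 245 = 483
{North, South, East, West}: service 165 + fixed 577 = 742
No other subset beats 336.

Open North and East; minimum total cost 336.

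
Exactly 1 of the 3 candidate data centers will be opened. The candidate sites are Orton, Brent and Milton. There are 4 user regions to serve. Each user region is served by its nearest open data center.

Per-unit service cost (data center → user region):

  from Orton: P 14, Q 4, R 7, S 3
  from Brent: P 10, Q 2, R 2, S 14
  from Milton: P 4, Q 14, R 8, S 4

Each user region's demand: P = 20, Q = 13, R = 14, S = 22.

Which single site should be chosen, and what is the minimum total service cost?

Choose Milton only; total service cost 462.

With exactly 1 open, each user region uses its cheapest among the chosen.
{Milton}: P→Milton 4·20=80, Q→Milton 14·13=182, R→Milton 8·14=112, S→Milton 4·22=88. Service cost 462.
{Orton}: service cost 496
{Brent}: service cost 562
Among all 3 size-1 choices, {Milton} is lowest.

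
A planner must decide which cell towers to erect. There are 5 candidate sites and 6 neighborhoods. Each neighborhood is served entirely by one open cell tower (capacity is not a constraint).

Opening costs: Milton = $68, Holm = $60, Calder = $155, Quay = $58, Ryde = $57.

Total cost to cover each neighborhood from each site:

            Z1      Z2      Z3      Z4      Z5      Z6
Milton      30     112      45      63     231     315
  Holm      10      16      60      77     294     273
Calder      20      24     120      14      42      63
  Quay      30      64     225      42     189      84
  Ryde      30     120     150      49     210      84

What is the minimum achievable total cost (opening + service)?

Minimum total cost: 420

For any fixed open set, each neighborhood goes to its cheapest open site; total = fixed + service.
{Holm, Calder}: Z1→Holm 10, Z2→Holm 16, Z3→Holm 60, Z4→Calder 14, Z5→Calder 42, Z6→Calder 63. Service 205; fixed 215; total 420.
{Milton, Calder}: Z1→Calder 20, Z2→Calder 24, Z3→Milton 45, Z4→Calder 14, Z5→Calder 42, Z6→Calder 63. Service 208; fixed 223; total 431.
{Calder}: Z1→Calder 20, Z2→Calder 24, Z3→Calder 120, Z4→Calder 14, Z5→Calder 42, Z6→Calder 63. Service 283; fixed 155; total 438.
{Milton, Holm, Calder, Quay, Ryde}: service 190 + fixed 398 = 588
No other subset beats 420.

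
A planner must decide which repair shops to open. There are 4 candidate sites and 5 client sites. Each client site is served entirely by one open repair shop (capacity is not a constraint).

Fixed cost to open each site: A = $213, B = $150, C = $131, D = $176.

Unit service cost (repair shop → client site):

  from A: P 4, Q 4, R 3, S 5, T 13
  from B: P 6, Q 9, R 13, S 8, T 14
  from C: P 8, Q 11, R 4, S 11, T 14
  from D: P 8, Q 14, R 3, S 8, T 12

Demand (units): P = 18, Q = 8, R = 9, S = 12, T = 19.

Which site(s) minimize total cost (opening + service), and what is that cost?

Open A only; minimum total cost 651.

For any fixed open set, each client site goes to its cheapest open site; total = fixed + service.
{A}: P→A 4·18=72, Q→A 4·8=32, R→A 3·9=27, S→A 5·12=60, T→A 13·19=247. Service 438; fixed 213; total 651.
{A, C}: service 438 + fixed 344 = 782
{D}: service 607 + fixed 176 = 783
{A, B, C, D}: service 419 + fixed 670 = 1089
No other subset beats 651.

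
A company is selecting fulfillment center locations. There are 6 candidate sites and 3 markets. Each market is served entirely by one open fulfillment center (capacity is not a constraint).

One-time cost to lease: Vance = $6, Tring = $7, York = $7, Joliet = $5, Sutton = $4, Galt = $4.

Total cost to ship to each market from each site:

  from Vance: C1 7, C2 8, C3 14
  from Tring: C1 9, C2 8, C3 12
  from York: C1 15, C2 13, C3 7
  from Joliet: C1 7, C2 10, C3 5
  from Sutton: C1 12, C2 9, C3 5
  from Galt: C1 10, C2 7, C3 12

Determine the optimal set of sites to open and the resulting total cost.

Open Joliet only; minimum total cost 27.

For any fixed open set, each market goes to its cheapest open site; total = fixed + service.
{Joliet}: C1→Joliet 7, C2→Joliet 10, C3→Joliet 5. Service 22; fixed 5; total 27.
{Joliet, Galt}: C1→Joliet 7, C2→Galt 7, C3→Joliet 5. Service 19; fixed 9; total 28.
{Vance, Sutton}: service 20 + fixed 10 = 30
{Vance, Tring, York, Joliet, Sutton, Galt}: C1→Vance 7, C2→Galt 7, C3→Joliet 5. Service 19; fixed 33; total 52.
No other subset beats 27.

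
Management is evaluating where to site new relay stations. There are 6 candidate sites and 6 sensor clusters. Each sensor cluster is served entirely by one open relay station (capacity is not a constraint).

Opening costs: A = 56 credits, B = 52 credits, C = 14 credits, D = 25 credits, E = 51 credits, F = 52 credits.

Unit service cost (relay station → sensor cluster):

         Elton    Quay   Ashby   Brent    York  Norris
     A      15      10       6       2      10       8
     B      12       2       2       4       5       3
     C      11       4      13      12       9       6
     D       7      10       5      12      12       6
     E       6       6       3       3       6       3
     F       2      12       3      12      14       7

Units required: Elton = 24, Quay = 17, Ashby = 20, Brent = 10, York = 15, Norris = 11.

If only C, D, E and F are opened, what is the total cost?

Total cost: 471

Each sensor cluster is assigned to its cheapest site among the open ones.
{C, D, E, F}: Elton→F 2·24=48, Quay→C 4·17=68, Ashby→E 3·20=60, Brent→E 3·10=30, York→E 6·15=90, Norris→E 3·11=33. Service 329; fixed 142; total 471.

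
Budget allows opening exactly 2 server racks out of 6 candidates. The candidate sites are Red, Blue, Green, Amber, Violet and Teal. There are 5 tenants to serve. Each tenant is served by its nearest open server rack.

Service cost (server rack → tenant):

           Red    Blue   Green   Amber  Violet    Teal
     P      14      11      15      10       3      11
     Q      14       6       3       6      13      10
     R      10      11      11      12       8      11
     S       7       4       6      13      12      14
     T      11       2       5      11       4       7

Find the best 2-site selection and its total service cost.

Choose Blue and Violet; total service cost 23.

With exactly 2 open, each tenant uses its cheapest among the chosen.
{Blue, Violet}: P→Violet 3, Q→Blue 6, R→Violet 8, S→Blue 4, T→Blue 2. Service cost 23.
{Green, Violet}: service cost 24
{Blue, Green}: service cost 31
Among all 15 size-2 choices, {Blue, Violet} is lowest.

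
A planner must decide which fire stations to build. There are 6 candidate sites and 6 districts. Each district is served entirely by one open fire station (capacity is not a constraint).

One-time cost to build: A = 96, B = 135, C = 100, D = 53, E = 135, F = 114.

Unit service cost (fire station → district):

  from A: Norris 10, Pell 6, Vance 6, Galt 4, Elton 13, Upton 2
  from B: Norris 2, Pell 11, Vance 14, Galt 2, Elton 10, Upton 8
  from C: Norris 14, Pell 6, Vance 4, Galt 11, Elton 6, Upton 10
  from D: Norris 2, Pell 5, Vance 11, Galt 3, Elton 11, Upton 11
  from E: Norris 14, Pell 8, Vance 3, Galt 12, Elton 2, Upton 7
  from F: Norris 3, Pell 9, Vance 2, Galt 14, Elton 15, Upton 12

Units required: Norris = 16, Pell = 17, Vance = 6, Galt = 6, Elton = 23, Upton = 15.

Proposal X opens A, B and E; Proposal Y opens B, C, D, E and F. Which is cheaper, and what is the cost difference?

Proposal X is cheaper by 223.

Proposal X: {A, B, E}: Norris→B 2·16=32, Pell→A 6·17=102, Vance→E 3·6=18, Galt→B 2·6=12, Elton→E 2·23=46, Upton→A 2·15=30. Service 240; fixed 366; total 606.
Proposal Y: {B, C, D, E, F}: Norris→B 2·16=32, Pell→D 5·17=85, Vance→F 2·6=12, Galt→B 2·6=12, Elton→E 2·23=46, Upton→E 7·15=105. Service 292; fixed 537; total 829.
Difference: |606 − 829| = 223.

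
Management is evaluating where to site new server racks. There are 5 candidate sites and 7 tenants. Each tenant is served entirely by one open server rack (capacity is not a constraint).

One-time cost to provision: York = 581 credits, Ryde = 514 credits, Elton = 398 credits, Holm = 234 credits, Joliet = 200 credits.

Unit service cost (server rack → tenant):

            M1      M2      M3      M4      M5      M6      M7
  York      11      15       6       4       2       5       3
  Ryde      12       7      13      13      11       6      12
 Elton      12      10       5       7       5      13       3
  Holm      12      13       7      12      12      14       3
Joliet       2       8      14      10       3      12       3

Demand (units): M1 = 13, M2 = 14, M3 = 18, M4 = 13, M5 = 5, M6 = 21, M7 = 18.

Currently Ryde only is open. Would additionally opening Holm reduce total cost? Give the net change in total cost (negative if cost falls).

Current service cost with {Ryde}: 1054.
Adding Holm: each tenant re-picks its cheapest; new service cost 771, saving 283.
Extra fixed cost: 234. Net change = 234 − 283 = -49.
(Totals: 1568 → 1519.)

Yes — net change −49 (cost falls by 49).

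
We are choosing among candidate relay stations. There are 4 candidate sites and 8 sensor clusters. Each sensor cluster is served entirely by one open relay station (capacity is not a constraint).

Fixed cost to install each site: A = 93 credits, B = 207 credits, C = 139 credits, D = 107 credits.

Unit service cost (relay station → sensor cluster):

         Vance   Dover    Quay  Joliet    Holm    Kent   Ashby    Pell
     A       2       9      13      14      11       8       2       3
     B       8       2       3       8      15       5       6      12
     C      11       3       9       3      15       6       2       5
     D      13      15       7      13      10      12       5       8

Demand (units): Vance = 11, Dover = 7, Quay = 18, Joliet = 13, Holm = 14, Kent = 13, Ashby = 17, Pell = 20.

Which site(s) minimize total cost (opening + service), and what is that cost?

For any fixed open set, each sensor cluster goes to its cheapest open site; total = fixed + service.
{A, C}: Vance→A 2·11=22, Dover→C 3·7=21, Quay→C 9·18=162, Joliet→C 3·13=39, Holm→A 11·14=154, Kent→C 6·13=78, Ashby→A 2·17=34, Pell→A 3·20=60. Service 570; fixed 232; total 802.
{A, B}: Vance→A 2·11=22, Dover→B 2·7=14, Quay→B 3·18=54, Joliet→B 8·13=104, Holm→A 11·14=154, Kent→B 5·13=65, Ashby→A 2·17=34, Pell→A 3·20=60. Service 507; fixed 300; total 807.
{A, C, D}: service 520 + fixed 339 = 859
{A, B, C, D}: service 428 + fixed 546 = 974
No other subset beats 802.

Open A and C; minimum total cost 802.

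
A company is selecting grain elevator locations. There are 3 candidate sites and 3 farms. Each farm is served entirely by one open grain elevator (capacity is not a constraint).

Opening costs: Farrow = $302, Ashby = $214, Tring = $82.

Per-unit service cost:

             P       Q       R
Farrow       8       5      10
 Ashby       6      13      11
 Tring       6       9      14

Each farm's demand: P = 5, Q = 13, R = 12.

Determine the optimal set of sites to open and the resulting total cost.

For any fixed open set, each farm goes to its cheapest open site; total = fixed + service.
{Tring}: P→Tring 6·5=30, Q→Tring 9·13=117, R→Tring 14·12=168. Service 315; fixed 82; total 397.
{Farrow}: service 225 + fixed 302 = 527
{Ashby}: service 331 + fixed 214 = 545
{Farrow, Ashby, Tring}: service 215 + fixed 598 = 813
No other subset beats 397.

Open Tring only; minimum total cost 397.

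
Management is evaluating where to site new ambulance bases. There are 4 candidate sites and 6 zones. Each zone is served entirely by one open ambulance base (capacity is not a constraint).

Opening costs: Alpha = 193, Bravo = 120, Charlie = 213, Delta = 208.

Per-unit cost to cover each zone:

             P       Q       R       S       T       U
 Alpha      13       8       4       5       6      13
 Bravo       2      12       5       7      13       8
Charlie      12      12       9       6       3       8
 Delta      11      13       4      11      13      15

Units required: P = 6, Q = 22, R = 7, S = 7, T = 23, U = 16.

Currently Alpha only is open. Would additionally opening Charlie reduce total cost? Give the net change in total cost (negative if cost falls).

No — net change +58 (cost rises by 58).

Current service cost with {Alpha}: 663.
Adding Charlie: each zone re-picks its cheapest; new service cost 508, saving 155.
Extra fixed cost: 213. Net change = 213 − 155 = 58.
(Totals: 856 → 914.)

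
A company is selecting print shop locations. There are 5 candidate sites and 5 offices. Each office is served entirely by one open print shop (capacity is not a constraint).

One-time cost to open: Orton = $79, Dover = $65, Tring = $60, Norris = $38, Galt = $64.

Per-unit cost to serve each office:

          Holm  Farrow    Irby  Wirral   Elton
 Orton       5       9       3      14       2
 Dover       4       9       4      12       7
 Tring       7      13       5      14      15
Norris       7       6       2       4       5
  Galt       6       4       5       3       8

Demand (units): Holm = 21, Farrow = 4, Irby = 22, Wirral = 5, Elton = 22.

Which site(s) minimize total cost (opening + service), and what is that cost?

Open Orton and Norris; minimum total cost 354.

For any fixed open set, each office goes to its cheapest open site; total = fixed + service.
{Orton, Norris}: Holm→Orton 5·21=105, Farrow→Norris 6·4=24, Irby→Norris 2·22=44, Wirral→Norris 4·5=20, Elton→Orton 2·22=44. Service 237; fixed 117; total 354.
{Norris}: service 345 + fixed 38 = 383
{Dover, Norris}: service 282 + fixed 103 = 385
{Orton, Dover, Tring, Norris, Galt}: service 203 + fixed 306 = 509
No other subset beats 354.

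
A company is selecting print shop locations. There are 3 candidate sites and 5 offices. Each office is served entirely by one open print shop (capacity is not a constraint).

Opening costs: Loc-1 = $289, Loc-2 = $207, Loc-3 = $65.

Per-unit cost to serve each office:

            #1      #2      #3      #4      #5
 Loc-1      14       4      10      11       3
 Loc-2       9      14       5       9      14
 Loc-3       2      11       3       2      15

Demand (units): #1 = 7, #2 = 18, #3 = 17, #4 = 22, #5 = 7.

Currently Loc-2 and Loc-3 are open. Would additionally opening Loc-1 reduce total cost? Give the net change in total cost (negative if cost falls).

Current service cost with {Loc-2, Loc-3}: 405.
Adding Loc-1: each office re-picks its cheapest; new service cost 202, saving 203.
Extra fixed cost: 289. Net change = 289 − 203 = 86.
(Totals: 677 → 763.)

No — net change +86 (cost rises by 86).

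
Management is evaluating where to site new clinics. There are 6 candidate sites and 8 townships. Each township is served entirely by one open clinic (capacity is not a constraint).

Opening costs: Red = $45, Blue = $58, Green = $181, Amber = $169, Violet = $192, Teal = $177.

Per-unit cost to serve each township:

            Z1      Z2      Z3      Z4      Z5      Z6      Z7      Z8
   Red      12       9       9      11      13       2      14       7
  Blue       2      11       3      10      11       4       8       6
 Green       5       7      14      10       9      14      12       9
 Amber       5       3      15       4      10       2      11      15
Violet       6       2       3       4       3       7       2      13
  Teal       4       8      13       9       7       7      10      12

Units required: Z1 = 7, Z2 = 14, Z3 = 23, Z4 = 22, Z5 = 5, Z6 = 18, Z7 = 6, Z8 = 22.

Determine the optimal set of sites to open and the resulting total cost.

For any fixed open set, each township goes to its cheapest open site; total = fixed + service.
{Blue, Violet}: Z1→Blue 2·7=14, Z2→Violet 2·14=28, Z3→Blue 3·23=69, Z4→Violet 4·22=88, Z5→Violet 3·5=15, Z6→Blue 4·18=72, Z7→Violet 2·6=12, Z8→Blue 6·22=132. Service 430; fixed 250; total 680.
{Red, Violet}: service 444 + fixed 237 = 681
{Red, Blue, Violet}: service 394 + fixed 295 = 689
{Red, Blue, Green, Amber, Violet, Teal}: Z1→Blue 2·7=14, Z2→Violet 2·14=28, Z3→Blue 3·23=69, Z4→Amber 4·22=88, Z5→Violet 3·5=15, Z6→Red 2·18=36, Z7→Violet 2·6=12, Z8→Blue 6·22=132. Service 394; fixed 822; total 1216.
No other subset beats 680.

Open Blue and Violet; minimum total cost 680.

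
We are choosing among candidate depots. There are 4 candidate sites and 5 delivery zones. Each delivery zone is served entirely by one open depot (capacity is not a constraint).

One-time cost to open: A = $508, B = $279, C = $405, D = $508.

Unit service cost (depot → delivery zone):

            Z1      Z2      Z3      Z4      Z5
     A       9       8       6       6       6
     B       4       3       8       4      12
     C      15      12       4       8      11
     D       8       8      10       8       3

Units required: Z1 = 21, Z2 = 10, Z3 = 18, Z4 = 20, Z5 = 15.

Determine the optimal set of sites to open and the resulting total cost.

For any fixed open set, each delivery zone goes to its cheapest open site; total = fixed + service.
{B}: Z1→B 4·21=84, Z2→B 3·10=30, Z3→B 8·18=144, Z4→B 4·20=80, Z5→B 12·15=180. Service 518; fixed 279; total 797.
{A}: Z1→A 9·21=189, Z2→A 8·10=80, Z3→A 6·18=108, Z4→A 6·20=120, Z5→A 6·15=90. Service 587; fixed 508; total 1095.
{B, C}: Z1→B 4·21=84, Z2→B 3·10=30, Z3→C 4·18=72, Z4→B 4·20=80, Z5→C 11·15=165. Service 431; fixed 684; total 1115.
{A, B, C, D}: Z1→B 4·21=84, Z2→B 3·10=30, Z3→C 4·18=72, Z4→B 4·20=80, Z5→D 3·15=45. Service 311; fixed 1700; total 2011.
No other subset beats 797.

Open B only; minimum total cost 797.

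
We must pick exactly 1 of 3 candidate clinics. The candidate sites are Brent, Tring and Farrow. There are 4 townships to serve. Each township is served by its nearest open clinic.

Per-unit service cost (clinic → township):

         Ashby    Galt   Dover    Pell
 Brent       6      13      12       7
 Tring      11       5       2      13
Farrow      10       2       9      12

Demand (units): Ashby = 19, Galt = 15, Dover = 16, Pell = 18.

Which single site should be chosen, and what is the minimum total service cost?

Choose Tring only; total service cost 550.

With exactly 1 open, each township uses its cheapest among the chosen.
{Tring}: Ashby→Tring 11·19=209, Galt→Tring 5·15=75, Dover→Tring 2·16=32, Pell→Tring 13·18=234. Service cost 550.
{Farrow}: service cost 580
{Brent}: service cost 627
Among all 3 size-1 choices, {Tring} is lowest.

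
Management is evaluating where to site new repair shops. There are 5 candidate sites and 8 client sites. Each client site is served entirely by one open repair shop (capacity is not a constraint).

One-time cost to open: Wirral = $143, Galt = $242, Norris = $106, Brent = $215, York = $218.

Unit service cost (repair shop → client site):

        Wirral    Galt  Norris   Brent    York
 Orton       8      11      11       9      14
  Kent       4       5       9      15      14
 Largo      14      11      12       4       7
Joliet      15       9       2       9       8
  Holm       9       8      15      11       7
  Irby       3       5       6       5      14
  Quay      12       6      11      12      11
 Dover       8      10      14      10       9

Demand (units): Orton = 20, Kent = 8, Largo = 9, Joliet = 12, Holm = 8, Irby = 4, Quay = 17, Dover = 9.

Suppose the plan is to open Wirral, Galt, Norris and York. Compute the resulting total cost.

Total cost: 1230

Each client site is assigned to its cheapest site among the open ones.
{Wirral, Galt, Norris, York}: Orton→Wirral 8·20=160, Kent→Wirral 4·8=32, Largo→York 7·9=63, Joliet→Norris 2·12=24, Holm→York 7·8=56, Irby→Wirral 3·4=12, Quay→Galt 6·17=102, Dover→Wirral 8·9=72. Service 521; fixed 709; total 1230.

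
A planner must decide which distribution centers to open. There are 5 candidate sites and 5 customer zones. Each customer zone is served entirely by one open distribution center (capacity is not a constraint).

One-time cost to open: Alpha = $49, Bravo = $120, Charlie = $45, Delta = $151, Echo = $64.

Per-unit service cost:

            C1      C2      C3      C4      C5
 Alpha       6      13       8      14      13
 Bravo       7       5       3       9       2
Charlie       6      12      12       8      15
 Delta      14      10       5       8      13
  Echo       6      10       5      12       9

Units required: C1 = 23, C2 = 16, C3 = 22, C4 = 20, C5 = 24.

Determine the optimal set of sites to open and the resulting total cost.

Open Bravo only; minimum total cost 655.

For any fixed open set, each customer zone goes to its cheapest open site; total = fixed + service.
{Bravo}: C1→Bravo 7·23=161, C2→Bravo 5·16=80, C3→Bravo 3·22=66, C4→Bravo 9·20=180, C5→Bravo 2·24=48. Service 535; fixed 120; total 655.
{Bravo, Charlie}: C1→Charlie 6·23=138, C2→Bravo 5·16=80, C3→Bravo 3·22=66, C4→Charlie 8·20=160, C5→Bravo 2·24=48. Service 492; fixed 165; total 657.
{Alpha, Bravo}: C1→Alpha 6·23=138, C2→Bravo 5·16=80, C3→Bravo 3·22=66, C4→Bravo 9·20=180, C5→Bravo 2·24=48. Service 512; fixed 169; total 681.
{Alpha, Bravo, Charlie, Delta, Echo}: C1→Alpha 6·23=138, C2→Bravo 5·16=80, C3→Bravo 3·22=66, C4→Charlie 8·20=160, C5→Bravo 2·24=48. Service 492; fixed 429; total 921.
No other subset beats 655.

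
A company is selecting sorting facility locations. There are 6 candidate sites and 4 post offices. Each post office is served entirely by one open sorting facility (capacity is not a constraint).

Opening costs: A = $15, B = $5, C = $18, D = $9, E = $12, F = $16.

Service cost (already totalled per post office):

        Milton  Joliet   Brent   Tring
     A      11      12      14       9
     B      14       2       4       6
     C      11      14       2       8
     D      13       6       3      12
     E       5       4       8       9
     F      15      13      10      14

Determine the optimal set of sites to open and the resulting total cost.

For any fixed open set, each post office goes to its cheapest open site; total = fixed + service.
{B}: Milton→B 14, Joliet→B 2, Brent→B 4, Tring→B 6. Service 26; fixed 5; total 31.
{B, E}: service 17 + fixed 17 = 34
{B, D}: service 24 + fixed 14 = 38
{A, B, C, D, E, F}: service 15 + fixed 75 = 90
No other subset beats 31.

Open B only; minimum total cost 31.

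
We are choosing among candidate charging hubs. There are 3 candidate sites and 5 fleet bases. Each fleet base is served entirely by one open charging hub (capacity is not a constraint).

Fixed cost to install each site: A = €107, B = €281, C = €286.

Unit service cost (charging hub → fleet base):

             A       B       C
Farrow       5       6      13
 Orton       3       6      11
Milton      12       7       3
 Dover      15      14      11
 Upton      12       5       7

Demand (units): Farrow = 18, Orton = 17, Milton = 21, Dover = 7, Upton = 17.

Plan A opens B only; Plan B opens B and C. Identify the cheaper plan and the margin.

Plan A: {B}: Farrow→B 6·18=108, Orton→B 6·17=102, Milton→B 7·21=147, Dover→B 14·7=98, Upton→B 5·17=85. Service 540; fixed 281; total 821.
Plan B: {B, C}: Farrow→B 6·18=108, Orton→B 6·17=102, Milton→C 3·21=63, Dover→C 11·7=77, Upton→B 5·17=85. Service 435; fixed 567; total 1002.
Difference: |821 − 1002| = 181.

Plan A is cheaper by 181.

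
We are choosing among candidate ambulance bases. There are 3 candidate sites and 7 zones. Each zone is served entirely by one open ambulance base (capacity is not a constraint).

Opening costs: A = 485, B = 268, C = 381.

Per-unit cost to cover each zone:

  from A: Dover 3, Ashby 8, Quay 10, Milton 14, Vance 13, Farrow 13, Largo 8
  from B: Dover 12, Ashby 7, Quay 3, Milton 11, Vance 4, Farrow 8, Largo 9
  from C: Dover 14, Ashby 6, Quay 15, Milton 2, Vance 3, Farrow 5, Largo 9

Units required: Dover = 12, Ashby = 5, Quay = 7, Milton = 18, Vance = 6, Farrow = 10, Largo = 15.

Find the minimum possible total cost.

Minimum total cost: 905

For any fixed open set, each zone goes to its cheapest open site; total = fixed + service.
{B}: Dover→B 12·12=144, Ashby→B 7·5=35, Quay→B 3·7=21, Milton→B 11·18=198, Vance→B 4·6=24, Farrow→B 8·10=80, Largo→B 9·15=135. Service 637; fixed 268; total 905.
{C}: service 542 + fixed 381 = 923
{B, C}: Dover→B 12·12=144, Ashby→C 6·5=30, Quay→B 3·7=21, Milton→C 2·18=36, Vance→C 3·6=18, Farrow→C 5·10=50, Largo→B 9·15=135. Service 434; fixed 649; total 1083.
{A, B, C}: Dover→A 3·12=36, Ashby→C 6·5=30, Quay→B 3·7=21, Milton→C 2·18=36, Vance→C 3·6=18, Farrow→C 5·10=50, Largo→A 8·15=120. Service 311; fixed 1134; total 1445.
No other subset beats 905.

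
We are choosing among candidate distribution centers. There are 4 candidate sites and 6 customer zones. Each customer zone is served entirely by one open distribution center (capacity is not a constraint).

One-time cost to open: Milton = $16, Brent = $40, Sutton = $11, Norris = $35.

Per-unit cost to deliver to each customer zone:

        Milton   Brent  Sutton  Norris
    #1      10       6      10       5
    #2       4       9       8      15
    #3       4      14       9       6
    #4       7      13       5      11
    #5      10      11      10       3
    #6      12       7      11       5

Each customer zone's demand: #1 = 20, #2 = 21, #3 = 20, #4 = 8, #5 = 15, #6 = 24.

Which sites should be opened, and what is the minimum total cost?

For any fixed open set, each customer zone goes to its cheapest open site; total = fixed + service.
{Milton, Sutton, Norris}: #1→Norris 5·20=100, #2→Milton 4·21=84, #3→Milton 4·20=80, #4→Sutton 5·8=40, #5→Norris 3·15=45, #6→Norris 5·24=120. Service 469; fixed 62; total 531.
{Milton, Norris}: #1→Norris 5·20=100, #2→Milton 4·21=84, #3→Milton 4·20=80, #4→Milton 7·8=56, #5→Norris 3·15=45, #6→Norris 5·24=120. Service 485; fixed 51; total 536.
{Milton, Brent, Sutton, Norris}: #1→Norris 5·20=100, #2→Milton 4·21=84, #3→Milton 4·20=80, #4→Sutton 5·8=40, #5→Norris 3·15=45, #6→Norris 5·24=120. Service 469; fixed 102; total 571.
{Sutton}: #1→Sutton 10·20=200, #2→Sutton 8·21=168, #3→Sutton 9·20=180, #4→Sutton 5·8=40, #5→Sutton 10·15=150, #6→Sutton 11·24=264. Service 1002; fixed 11; total 1013.
(All 15 nonempty subsets were checked; Milton, Sutton and Norris is lowest.)

Open Milton, Sutton and Norris; minimum total cost 531.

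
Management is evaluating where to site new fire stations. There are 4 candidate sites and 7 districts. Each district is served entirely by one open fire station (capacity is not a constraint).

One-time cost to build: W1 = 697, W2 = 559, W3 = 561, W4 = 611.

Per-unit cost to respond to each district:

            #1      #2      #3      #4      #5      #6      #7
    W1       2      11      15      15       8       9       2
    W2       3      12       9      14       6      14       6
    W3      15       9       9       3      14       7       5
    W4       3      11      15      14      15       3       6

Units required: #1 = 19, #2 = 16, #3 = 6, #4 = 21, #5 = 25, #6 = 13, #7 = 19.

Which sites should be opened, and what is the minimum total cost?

Open W2 only; minimum total cost 1602.

For any fixed open set, each district goes to its cheapest open site; total = fixed + service.
{W2}: #1→W2 3·19=57, #2→W2 12·16=192, #3→W2 9·6=54, #4→W2 14·21=294, #5→W2 6·25=150, #6→W2 14·13=182, #7→W2 6·19=114. Service 1043; fixed 559; total 1602.
{W3}: service 1082 + fixed 561 = 1643
{W1}: service 974 + fixed 697 = 1671
{W1, W2, W3, W4}: service 526 + fixed 2428 = 2954
No other subset beats 1602.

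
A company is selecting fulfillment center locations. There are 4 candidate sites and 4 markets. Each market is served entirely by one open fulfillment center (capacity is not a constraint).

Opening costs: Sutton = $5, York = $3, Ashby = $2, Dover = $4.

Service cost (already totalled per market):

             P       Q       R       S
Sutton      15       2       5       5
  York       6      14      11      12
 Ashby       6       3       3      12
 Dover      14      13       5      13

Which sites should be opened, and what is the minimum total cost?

For any fixed open set, each market goes to its cheapest open site; total = fixed + service.
{Sutton, Ashby}: P→Ashby 6, Q→Sutton 2, R→Ashby 3, S→Sutton 5. Service 16; fixed 7; total 23.
{Sutton, York}: service 18 + fixed 8 = 26
{Sutton, York, Ashby}: P→York 6, Q→Sutton 2, R→Ashby 3, S→Sutton 5. Service 16; fixed 10; total 26.
{Sutton, York, Ashby, Dover}: P→York 6, Q→Sutton 2, R→Ashby 3, S→Sutton 5. Service 16; fixed 14; total 30.
No other subset beats 23.

Open Sutton and Ashby; minimum total cost 23.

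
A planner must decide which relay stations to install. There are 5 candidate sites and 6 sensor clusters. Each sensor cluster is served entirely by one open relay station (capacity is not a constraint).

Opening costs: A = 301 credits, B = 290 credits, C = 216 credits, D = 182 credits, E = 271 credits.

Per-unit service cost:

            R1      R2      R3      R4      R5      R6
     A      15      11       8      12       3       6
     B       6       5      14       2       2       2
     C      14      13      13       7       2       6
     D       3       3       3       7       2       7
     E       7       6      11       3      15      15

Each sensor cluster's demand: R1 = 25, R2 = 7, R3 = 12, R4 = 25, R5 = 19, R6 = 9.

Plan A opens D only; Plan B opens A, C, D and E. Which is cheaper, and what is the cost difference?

Plan A: {D}: R1→D 3·25=75, R2→D 3·7=21, R3→D 3·12=36, R4→D 7·25=175, R5→D 2·19=38, R6→D 7·9=63. Service 408; fixed 182; total 590.
Plan B: {A, C, D, E}: R1→D 3·25=75, R2→D 3·7=21, R3→D 3·12=36, R4→E 3·25=75, R5→C 2·19=38, R6→A 6·9=54. Service 299; fixed 970; total 1269.
Difference: |590 − 1269| = 679.

Plan A is cheaper by 679.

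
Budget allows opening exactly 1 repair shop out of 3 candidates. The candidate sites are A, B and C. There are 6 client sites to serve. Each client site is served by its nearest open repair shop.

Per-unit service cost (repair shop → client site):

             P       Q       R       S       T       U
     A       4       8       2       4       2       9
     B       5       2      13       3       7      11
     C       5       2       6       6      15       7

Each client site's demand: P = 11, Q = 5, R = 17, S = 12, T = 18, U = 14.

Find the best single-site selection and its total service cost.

With exactly 1 open, each client site uses its cheapest among the chosen.
{A}: P→A 4·11=44, Q→A 8·5=40, R→A 2·17=34, S→A 4·12=48, T→A 2·18=36, U→A 9·14=126. Service cost 328.
{B}: service cost 602
{C}: service cost 607
Among all 3 size-1 choices, {A} is lowest.

Choose A only; total service cost 328.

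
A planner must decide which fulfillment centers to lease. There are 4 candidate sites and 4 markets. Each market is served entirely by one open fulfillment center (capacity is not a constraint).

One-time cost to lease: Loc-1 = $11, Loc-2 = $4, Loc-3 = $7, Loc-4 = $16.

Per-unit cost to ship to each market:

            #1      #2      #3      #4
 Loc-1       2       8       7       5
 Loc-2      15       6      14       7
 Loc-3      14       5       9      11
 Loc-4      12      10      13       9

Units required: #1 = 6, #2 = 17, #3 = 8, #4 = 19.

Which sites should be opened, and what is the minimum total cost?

Open Loc-1 and Loc-3; minimum total cost 266.

For any fixed open set, each market goes to its cheapest open site; total = fixed + service.
{Loc-1, Loc-3}: #1→Loc-1 2·6=12, #2→Loc-3 5·17=85, #3→Loc-1 7·8=56, #4→Loc-1 5·19=95. Service 248; fixed 18; total 266.
{Loc-1, Loc-2, Loc-3}: #1→Loc-1 2·6=12, #2→Loc-3 5·17=85, #3→Loc-1 7·8=56, #4→Loc-1 5·19=95. Service 248; fixed 22; total 270.
{Loc-1, Loc-2}: #1→Loc-1 2·6=12, #2→Loc-2 6·17=102, #3→Loc-1 7·8=56, #4→Loc-1 5·19=95. Service 265; fixed 15; total 280.
{Loc-1, Loc-2, Loc-3, Loc-4}: #1→Loc-1 2·6=12, #2→Loc-3 5·17=85, #3→Loc-1 7·8=56, #4→Loc-1 5·19=95. Service 248; fixed 38; total 286.
No other subset beats 266.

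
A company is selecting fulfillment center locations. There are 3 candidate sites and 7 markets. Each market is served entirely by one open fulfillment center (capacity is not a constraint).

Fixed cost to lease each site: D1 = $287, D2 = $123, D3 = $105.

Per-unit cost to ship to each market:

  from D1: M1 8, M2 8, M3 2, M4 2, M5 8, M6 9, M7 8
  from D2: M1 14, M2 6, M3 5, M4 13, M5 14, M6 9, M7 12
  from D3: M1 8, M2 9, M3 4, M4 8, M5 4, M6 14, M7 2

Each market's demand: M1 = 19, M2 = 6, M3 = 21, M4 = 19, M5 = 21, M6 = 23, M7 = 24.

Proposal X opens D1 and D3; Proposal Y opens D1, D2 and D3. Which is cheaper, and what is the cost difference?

Proposal X: {D1, D3}: M1→D1 8·19=152, M2→D1 8·6=48, M3→D1 2·21=42, M4→D1 2·19=38, M5→D3 4·21=84, M6→D1 9·23=207, M7→D3 2·24=48. Service 619; fixed 392; total 1011.
Proposal Y: {D1, D2, D3}: M1→D1 8·19=152, M2→D2 6·6=36, M3→D1 2·21=42, M4→D1 2·19=38, M5→D3 4·21=84, M6→D1 9·23=207, M7→D3 2·24=48. Service 607; fixed 515; total 1122.
Difference: |1011 − 1122| = 111.

Proposal X is cheaper by 111.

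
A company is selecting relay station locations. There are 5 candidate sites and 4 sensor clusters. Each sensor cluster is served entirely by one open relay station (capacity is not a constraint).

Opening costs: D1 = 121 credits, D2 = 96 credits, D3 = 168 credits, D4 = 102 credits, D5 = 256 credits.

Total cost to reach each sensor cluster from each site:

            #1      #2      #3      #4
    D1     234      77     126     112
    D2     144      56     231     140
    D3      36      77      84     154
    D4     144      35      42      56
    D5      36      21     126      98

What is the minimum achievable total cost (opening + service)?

Minimum total cost: 379

For any fixed open set, each sensor cluster goes to its cheapest open site; total = fixed + service.
{D4}: #1→D4 144, #2→D4 35, #3→D4 42, #4→D4 56. Service 277; fixed 102; total 379.
{D3, D4}: #1→D3 36, #2→D4 35, #3→D4 42, #4→D4 56. Service 169; fixed 270; total 439.
{D2, D4}: service 277 + fixed 198 = 475
{D1, D2, D3, D4, D5}: service 155 + fixed 743 = 898
No other subset beats 379.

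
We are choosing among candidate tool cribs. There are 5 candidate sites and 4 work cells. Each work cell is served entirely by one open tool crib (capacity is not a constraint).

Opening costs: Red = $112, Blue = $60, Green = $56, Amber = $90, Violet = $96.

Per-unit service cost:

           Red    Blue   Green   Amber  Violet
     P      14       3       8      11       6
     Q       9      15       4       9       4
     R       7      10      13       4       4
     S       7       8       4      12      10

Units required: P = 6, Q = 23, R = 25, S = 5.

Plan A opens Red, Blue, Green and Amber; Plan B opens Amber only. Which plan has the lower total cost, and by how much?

Plan A: {Red, Blue, Green, Amber}: P→Blue 3·6=18, Q→Green 4·23=92, R→Amber 4·25=100, S→Green 4·5=20. Service 230; fixed 318; total 548.
Plan B: {Amber}: P→Amber 11·6=66, Q→Amber 9·23=207, R→Amber 4·25=100, S→Amber 12·5=60. Service 433; fixed 90; total 523.
Difference: |548 − 523| = 25.

Plan B is cheaper by 25.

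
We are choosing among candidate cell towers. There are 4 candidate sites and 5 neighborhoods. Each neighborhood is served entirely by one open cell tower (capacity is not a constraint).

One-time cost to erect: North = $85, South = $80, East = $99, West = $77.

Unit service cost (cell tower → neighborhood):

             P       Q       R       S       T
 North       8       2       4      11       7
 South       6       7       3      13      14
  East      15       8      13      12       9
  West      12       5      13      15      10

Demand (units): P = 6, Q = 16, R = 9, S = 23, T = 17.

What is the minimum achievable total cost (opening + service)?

Minimum total cost: 573

For any fixed open set, each neighborhood goes to its cheapest open site; total = fixed + service.
{North}: P→North 8·6=48, Q→North 2·16=32, R→North 4·9=36, S→North 11·23=253, T→North 7·17=119. Service 488; fixed 85; total 573.
{North, South}: P→South 6·6=36, Q→North 2·16=32, R→South 3·9=27, S→North 11·23=253, T→North 7·17=119. Service 467; fixed 165; total 632.
{North, West}: P→North 8·6=48, Q→North 2·16=32, R→North 4·9=36, S→North 11·23=253, T→North 7·17=119. Service 488; fixed 162; total 650.
{North, South, East, West}: service 467 + fixed 341 = 808
No other subset beats 573.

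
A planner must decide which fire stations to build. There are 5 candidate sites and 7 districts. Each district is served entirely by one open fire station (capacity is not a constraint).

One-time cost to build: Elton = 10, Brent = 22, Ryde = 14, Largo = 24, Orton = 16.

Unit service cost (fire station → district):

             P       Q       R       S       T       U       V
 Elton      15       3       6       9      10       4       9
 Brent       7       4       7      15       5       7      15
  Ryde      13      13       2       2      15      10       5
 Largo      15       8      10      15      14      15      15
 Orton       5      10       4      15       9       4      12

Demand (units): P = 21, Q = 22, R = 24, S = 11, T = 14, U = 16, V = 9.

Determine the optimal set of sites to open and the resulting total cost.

For any fixed open set, each district goes to its cheapest open site; total = fixed + service.
{Elton, Brent, Ryde, Orton}: P→Orton 5·21=105, Q→Elton 3·22=66, R→Ryde 2·24=48, S→Ryde 2·11=22, T→Brent 5·14=70, U→Elton 4·16=64, V→Ryde 5·9=45. Service 420; fixed 62; total 482.
{Brent, Ryde, Orton}: service 442 + fixed 52 = 494
{Elton, Brent, Ryde, Largo, Orton}: service 420 + fixed 86 = 506
{Elton}: P→Elton 15·21=315, Q→Elton 3·22=66, R→Elton 6·24=144, S→Elton 9·11=99, T→Elton 10·14=140, U→Elton 4·16=64, V→Elton 9·9=81. Service 909; fixed 10; total 919.
No other subset beats 482.

Open Elton, Brent, Ryde and Orton; minimum total cost 482.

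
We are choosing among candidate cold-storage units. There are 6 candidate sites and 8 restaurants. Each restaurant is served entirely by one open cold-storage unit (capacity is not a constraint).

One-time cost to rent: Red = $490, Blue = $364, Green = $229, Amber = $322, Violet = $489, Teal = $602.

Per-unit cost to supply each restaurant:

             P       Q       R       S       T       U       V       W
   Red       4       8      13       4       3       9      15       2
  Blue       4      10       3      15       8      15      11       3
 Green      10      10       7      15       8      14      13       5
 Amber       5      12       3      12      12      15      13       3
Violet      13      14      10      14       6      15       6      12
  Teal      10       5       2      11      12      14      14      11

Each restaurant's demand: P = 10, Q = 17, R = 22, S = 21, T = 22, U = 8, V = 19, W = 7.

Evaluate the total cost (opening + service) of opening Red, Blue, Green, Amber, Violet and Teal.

Each restaurant is assigned to its cheapest site among the open ones.
{Red, Blue, Green, Amber, Violet, Teal}: P→Red 4·10=40, Q→Teal 5·17=85, R→Teal 2·22=44, S→Red 4·21=84, T→Red 3·22=66, U→Red 9·8=72, V→Violet 6·19=114, W→Red 2·7=14. Service 519; fixed 2496; total 3015.

Total cost: 3015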